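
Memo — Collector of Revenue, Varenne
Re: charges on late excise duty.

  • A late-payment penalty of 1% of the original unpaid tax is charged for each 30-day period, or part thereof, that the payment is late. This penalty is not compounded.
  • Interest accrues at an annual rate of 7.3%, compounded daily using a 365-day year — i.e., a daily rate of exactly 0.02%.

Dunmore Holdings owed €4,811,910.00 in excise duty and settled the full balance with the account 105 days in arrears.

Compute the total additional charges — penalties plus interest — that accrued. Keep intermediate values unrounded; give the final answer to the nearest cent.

€294,584.68

Penalty periods: ⌈105/30⌉ = 4; penalty = 4 × 1% × €4,811,910.00 = €192,476.40
Interest: €4,811,910.00 × ((1 + 0.0002)^105 − 1) = €4,811,910.00 × 0.02121991… = €102,108.2844…
Penalties + interest = €192,476.4000 + €102,108.2844… = €294,584.68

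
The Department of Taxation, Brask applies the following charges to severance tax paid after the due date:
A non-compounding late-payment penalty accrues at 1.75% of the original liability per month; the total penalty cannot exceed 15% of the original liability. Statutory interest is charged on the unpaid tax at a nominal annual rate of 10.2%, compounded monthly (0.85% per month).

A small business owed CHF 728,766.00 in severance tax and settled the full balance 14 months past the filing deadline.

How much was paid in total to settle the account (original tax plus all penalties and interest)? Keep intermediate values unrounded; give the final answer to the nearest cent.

CHF 929,762.29

Penalty (uncapped): 14 × 1.75% × CHF 728,766.00 = CHF 178,547.67; cap = 15% × CHF 728,766.00 = CHF 109,314.90 → penalty = CHF 109,314.90
Interest: CHF 728,766.00 × ((1 + 0.0085)^14 − 1) = CHF 728,766.00 × 0.1258036… = CHF 91,681.3913…
Total = CHF 728,766.00 + CHF 109,314.9000 + CHF 91,681.3913… = CHF 929,762.29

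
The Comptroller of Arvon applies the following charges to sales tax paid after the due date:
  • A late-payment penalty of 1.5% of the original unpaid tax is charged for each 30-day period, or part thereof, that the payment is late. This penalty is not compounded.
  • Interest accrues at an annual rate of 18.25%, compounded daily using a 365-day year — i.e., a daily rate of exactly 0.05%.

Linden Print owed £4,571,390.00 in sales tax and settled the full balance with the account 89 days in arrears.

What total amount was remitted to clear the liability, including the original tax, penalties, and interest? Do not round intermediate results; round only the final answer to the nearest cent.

Penalty periods: ⌈89/30⌉ = 3; penalty = 3 × 1.5% × £4,571,390.00 = £205,712.55
Interest: £4,571,390.00 × ((1 + 0.0005)^89 − 1) = £4,571,390.00 × 0.04549335… = £207,967.8425…
Total = £4,571,390.00 + £205,712.5500 + £207,967.8425… = £4,985,070.39

£4,985,070.39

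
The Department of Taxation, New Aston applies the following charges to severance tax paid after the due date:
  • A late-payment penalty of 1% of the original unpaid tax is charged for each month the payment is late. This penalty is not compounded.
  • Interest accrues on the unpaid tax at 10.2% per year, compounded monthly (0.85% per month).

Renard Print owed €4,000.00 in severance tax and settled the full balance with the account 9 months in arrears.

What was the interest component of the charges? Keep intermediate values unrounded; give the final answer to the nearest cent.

Interest: €4,000.00 × ((1 + 0.0085)^9 − 1) = €4,000.00 × 0.0791532… = €316.6130…

€316.61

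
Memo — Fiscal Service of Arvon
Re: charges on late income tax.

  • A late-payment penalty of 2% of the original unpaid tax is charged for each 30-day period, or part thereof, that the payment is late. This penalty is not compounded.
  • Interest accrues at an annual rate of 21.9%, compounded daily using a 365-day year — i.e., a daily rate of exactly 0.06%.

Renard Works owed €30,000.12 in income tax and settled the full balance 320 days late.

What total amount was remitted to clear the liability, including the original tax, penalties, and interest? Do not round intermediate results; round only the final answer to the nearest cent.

Penalty periods: ⌈320/30⌉ = 11; penalty = 11 × 2% × €30,000.12 = €6,600.03…
Interest: €30,000.12 × ((1 + 0.0006)^320 − 1) = €30,000.12 × 0.21160075… = €6,348.0480…
Total = €30,000.12 + €6,600.0264 + €6,348.0480… = €42,948.19

€42,948.19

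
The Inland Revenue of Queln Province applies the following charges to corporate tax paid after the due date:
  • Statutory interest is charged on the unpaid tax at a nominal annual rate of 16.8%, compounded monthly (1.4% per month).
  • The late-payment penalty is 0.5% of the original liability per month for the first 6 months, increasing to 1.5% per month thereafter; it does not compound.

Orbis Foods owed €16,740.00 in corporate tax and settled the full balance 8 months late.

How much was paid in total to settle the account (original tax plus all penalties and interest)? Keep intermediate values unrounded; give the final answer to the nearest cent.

€19,713.77

Penalty, months 1–6: 6 × 0.5% × €16,740.00 = €502.20
Penalty, months 7–8: 2 × 1.5% × €16,740.00 = €502.20
Interest: €16,740.00 × ((1 + 0.014)^8 − 1) = €16,740.00 × 0.1176444… = €1,969.3670…
Total = €16,740.00 + €1,004.4000 + €1,969.3670… = €19,713.77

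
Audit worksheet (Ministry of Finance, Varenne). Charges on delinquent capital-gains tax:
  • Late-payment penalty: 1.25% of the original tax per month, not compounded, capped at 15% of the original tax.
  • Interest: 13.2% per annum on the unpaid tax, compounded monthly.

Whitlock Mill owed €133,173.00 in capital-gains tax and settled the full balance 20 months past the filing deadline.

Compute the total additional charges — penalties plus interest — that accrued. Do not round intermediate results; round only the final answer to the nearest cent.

€52,547.51

Penalty (uncapped): 20 × 1.25% × €133,173.00 = €33,293.25; cap = 15% × €133,173.00 = €19,975.95 → penalty = €19,975.95
Interest (13.2%/yr ÷ 12 = 1.1%/month): €133,173.00 × ((1 + 0.011)^20 − 1) = €32,571.5646…
Penalties + interest = €19,975.9500 + €32,571.5646… = €52,547.51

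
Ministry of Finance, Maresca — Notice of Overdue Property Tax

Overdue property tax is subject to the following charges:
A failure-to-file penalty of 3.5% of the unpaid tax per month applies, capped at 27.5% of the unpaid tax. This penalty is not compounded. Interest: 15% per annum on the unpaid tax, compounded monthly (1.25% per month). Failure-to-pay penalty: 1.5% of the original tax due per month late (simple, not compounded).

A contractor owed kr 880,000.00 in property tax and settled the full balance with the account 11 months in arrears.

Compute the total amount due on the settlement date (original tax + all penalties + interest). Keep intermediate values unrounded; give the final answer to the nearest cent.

Failure-to-file: 11 × 3.5% × kr 880,000.00 = kr 338,800.00, capped at 27.5% × kr 880,000.00 = kr 242,000.00
Failure-to-pay penalty = 1.5% × kr 880,000.00 × 11 mo = kr 145,200.00
Interest: kr 880,000.00 × ((1 + 0.0125)^11 − 1) = kr 880,000.00 × 0.1464242… = kr 128,853.3092…
Total = kr 880,000.00 + kr 387,200.0000 + kr 128,853.3092… = kr 1,396,053.31

kr 1,396,053.31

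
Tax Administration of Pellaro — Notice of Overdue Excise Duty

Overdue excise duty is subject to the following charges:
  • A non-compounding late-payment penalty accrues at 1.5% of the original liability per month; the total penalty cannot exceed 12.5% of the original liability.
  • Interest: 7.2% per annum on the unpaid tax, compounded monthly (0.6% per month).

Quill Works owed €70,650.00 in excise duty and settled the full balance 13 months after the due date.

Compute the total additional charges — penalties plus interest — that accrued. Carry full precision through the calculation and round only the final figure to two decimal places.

Penalty (uncapped): 13 × 1.5% × €70,650.00 = €13,776.75; cap = 12.5% × €70,650.00 = €8,831.25 → penalty = €8,831.25
Interest: €70,650.00 × ((1 + 0.006)^13 − 1) = €70,650.00 × 0.0808707… = €5,713.5159…
Penalties + interest = €8,831.2500 + €5,713.5159… = €14,544.77

€14,544.77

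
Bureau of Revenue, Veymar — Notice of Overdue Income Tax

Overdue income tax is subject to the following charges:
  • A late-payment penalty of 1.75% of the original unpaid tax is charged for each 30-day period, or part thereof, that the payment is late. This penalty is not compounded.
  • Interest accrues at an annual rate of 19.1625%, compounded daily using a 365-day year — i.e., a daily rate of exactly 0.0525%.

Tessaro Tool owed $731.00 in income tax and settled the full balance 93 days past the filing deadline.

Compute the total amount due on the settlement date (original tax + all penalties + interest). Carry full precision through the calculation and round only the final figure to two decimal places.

Penalty periods: ⌈93/30⌉ = 4; penalty = 4 × 1.75% × $731.00 = $51.17
Interest: $731.00 × ((1 + 0.000525)^93 − 1) = $731.00 × 0.05002313… = $36.5669…
Total = $731.00 + $51.1700 + $36.5669… = $818.74

$818.74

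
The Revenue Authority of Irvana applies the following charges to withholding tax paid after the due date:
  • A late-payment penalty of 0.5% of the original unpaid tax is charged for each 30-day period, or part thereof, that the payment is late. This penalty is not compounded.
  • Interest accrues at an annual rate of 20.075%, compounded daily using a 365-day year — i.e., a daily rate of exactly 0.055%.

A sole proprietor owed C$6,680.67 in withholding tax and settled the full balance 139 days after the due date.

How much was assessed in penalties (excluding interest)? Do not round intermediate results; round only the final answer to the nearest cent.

Penalty periods: ⌈139/30⌉ = 5; penalty = 5 × 0.5% × C$6,680.67 = C$167.02…

C$167.02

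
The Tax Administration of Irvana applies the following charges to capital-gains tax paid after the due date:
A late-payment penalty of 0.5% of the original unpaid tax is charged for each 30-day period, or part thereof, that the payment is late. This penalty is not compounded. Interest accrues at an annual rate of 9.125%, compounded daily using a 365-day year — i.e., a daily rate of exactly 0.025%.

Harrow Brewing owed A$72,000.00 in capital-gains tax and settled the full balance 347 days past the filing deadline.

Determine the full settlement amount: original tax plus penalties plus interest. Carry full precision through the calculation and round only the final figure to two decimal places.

Penalty periods: ⌈347/30⌉ = 12; penalty = 12 × 0.5% × A$72,000.00 = A$4,320.00
Interest: A$72,000.00 × ((1 + 0.00025)^347 − 1) = A$72,000.00 × 0.09061217… = A$6,524.0759…
Total = A$72,000.00 + A$4,320.0000 + A$6,524.0759… = A$82,844.08

A$82,844.08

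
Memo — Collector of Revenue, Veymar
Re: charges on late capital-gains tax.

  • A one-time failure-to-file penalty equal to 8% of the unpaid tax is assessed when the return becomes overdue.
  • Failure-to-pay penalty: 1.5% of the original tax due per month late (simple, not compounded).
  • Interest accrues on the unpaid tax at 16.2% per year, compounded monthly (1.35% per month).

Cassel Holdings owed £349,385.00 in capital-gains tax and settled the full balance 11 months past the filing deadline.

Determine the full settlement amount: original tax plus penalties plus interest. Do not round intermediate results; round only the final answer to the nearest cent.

£490,515.89

Failure-to-file penalty: 8% × £349,385.00 = £27,950.80
Failure-to-pay penalty: 11 × 1.5% × £349,385.00 = £57,648.53…
Interest: £349,385.00 × ((1 + 0.0135)^11 − 1) = £349,385.00 × 0.1589409… = £55,531.5603…
Total = £349,385.00 + £85,599.3250 + £55,531.5603… = £490,515.89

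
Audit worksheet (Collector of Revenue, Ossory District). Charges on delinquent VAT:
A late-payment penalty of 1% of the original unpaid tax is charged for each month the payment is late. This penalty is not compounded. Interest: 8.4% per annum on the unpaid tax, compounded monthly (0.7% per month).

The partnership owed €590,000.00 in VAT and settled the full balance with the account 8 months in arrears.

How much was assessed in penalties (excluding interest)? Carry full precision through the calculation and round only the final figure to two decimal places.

€47,200.00

Late-payment penalty: 8 × 1% × €590,000.00 = €47,200.00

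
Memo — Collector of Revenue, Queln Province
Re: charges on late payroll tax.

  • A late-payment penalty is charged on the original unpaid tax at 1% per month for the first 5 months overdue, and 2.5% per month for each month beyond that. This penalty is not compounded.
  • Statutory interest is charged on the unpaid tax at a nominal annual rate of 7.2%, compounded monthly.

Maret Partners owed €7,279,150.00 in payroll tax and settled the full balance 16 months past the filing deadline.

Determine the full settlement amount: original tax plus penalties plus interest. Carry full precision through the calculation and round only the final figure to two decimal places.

Penalty, months 1–5: 5 × 1% × €7,279,150.00 = €363,957.50
Penalty, months 6–16: 11 × 2.5% × €7,279,150.00 = €2,001,766.25
Interest (7.2%/yr ÷ 12 = 0.6%/month): €7,279,150.00 × ((1 + 0.006)^16 − 1) = €731,142.2334…
Total = €7,279,150.00 + €2,365,723.7500 + €731,142.2334… = €10,376,015.98

€10,376,015.98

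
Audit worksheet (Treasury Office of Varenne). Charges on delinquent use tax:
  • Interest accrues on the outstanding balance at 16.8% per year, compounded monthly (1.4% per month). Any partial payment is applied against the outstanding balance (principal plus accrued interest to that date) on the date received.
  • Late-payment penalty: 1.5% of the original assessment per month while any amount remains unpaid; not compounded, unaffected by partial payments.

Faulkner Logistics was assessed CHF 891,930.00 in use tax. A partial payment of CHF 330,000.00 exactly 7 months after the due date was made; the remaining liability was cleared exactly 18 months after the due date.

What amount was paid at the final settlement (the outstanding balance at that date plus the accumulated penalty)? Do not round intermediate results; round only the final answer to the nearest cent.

CHF 1,001,839.79

Balance at month 7: CHF 891,930.0000 × (1 + 0.014)^7 = CHF 983,097.1942…
After CHF 330,000.00 payment: CHF 983,097.1942… − CHF 330,000.00 = CHF 653,097.1942…
Balance at month 18: CHF 653,097.1942… × (1 + 0.014)^11 = CHF 761,018.6902…
Penalty: 18 × 1.5% × CHF 891,930.00 = CHF 240,821.10
Final settlement = outstanding balance + penalty = CHF 761,018.6902… + CHF 240,821.10 = CHF 1,001,839.79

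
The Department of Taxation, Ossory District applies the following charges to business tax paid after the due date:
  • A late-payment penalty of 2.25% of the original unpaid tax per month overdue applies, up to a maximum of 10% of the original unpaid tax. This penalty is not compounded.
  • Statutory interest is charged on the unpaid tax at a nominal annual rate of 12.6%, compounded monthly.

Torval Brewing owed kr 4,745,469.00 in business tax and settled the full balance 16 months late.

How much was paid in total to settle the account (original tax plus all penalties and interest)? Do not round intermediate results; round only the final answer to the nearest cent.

kr 6,083,221.27

Penalty (uncapped): 16 × 2.25% × kr 4,745,469.00 = kr 1,708,368.84; cap = 10% × kr 4,745,469.00 = kr 474,546.90 → penalty = kr 474,546.90
Interest (12.6%/yr ÷ 12 = 1.05%/month): kr 4,745,469.00 × ((1 + 0.0105)^16 − 1) = kr 863,205.3695…
Total = kr 4,745,469.00 + kr 474,546.9000 + kr 863,205.3695… = kr 6,083,221.27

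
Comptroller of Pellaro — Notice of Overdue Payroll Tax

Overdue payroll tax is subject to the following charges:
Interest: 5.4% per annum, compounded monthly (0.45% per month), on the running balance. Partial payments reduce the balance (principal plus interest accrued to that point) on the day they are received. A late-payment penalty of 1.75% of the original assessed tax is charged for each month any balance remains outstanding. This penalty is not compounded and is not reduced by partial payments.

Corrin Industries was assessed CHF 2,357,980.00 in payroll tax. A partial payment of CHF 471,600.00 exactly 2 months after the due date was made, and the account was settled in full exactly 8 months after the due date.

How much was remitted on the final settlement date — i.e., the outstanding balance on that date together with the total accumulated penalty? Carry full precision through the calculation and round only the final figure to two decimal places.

Balance at month 2: CHF 2,357,980.0000 × (1 + 0.0045)^2 = CHF 2,379,249.5691…
After CHF 471,600.00 payment: CHF 2,379,249.5691… − CHF 471,600.00 = CHF 1,907,649.5691…
Balance at month 8: CHF 1,907,649.5691… × (1 + 0.0045)^6 = CHF 1,959,739.0445…
Penalty: 8 × 1.75% × CHF 2,357,980.00 = CHF 330,117.20
Final settlement = outstanding balance + penalty = CHF 1,959,739.0445… + CHF 330,117.20 = CHF 2,289,856.24

CHF 2,289,856.24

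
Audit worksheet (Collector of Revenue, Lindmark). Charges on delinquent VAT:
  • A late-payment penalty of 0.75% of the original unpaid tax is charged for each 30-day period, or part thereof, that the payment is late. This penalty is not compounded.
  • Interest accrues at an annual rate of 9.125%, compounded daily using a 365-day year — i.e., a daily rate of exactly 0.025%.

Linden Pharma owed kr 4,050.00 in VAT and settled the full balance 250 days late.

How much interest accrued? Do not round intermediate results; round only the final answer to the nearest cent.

kr 261.17

Interest: kr 4,050.00 × ((1 + 0.00025)^250 − 1) = kr 4,050.00 × 0.06448614… = kr 261.1689…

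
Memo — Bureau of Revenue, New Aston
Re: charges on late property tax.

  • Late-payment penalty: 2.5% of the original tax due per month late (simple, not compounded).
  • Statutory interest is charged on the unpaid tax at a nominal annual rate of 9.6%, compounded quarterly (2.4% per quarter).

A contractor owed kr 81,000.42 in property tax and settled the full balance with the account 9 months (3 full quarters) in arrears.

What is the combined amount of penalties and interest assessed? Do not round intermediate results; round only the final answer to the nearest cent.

Late-payment penalty = 2.5% × kr 81,000.42 × 9 mo = kr 18,225.09…
Interest: kr 81,000.42 × ((1 + 0.024)^3 − 1) = kr 81,000.42 × 0.0737418… = kr 5,973.1187…
Penalties + interest = kr 18,225.0945 + kr 5,973.1187… = kr 24,198.21

kr 24,198.21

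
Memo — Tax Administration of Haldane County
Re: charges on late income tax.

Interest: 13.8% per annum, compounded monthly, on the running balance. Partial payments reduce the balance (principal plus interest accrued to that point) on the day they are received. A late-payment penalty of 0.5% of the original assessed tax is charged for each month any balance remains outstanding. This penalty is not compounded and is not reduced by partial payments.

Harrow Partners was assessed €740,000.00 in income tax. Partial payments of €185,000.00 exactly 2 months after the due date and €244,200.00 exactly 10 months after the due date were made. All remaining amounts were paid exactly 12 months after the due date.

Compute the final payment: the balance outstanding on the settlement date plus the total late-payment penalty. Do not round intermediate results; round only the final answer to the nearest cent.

€435,973.89

Monthly rate = 13.8% ÷ 12 = 1.15%
Balance at month 2: €740,000.0000 × (1 + 0.0115)^2 = €757,117.8650
After €185,000.00 payment: €757,117.8650 − €185,000.00 = €572,117.8650
Balance at month 10: €572,117.8650 × (1 + 0.0115)^8 = €626,920.6947…
After €244,200.00 payment: €626,920.6947… − €244,200.00 = €382,720.6947…
Balance at month 12: €382,720.6947… × (1 + 0.0115)^2 = €391,573.8855…
Penalty: 12 × 0.5% × €740,000.00 = €44,400.00
Final settlement = outstanding balance + penalty = €391,573.8855… + €44,400.00 = €435,973.89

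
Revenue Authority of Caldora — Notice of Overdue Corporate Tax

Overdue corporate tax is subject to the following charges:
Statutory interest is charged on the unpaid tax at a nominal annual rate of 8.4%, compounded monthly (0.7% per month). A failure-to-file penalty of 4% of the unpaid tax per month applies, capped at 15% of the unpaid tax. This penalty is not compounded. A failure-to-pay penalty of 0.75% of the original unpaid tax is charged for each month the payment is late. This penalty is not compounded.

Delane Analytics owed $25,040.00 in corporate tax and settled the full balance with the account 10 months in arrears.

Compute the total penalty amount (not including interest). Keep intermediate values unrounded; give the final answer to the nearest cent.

$5,634.00

Failure-to-file: 10 × 4% × $25,040.00 = $10,016.00, capped at 15% × $25,040.00 = $3,756.00
Failure-to-pay penalty = 0.75% × $25,040.00 × 10 mo = $1,878.00
Total penalty = $3,756.00 + $1,878.00 = $5,634.00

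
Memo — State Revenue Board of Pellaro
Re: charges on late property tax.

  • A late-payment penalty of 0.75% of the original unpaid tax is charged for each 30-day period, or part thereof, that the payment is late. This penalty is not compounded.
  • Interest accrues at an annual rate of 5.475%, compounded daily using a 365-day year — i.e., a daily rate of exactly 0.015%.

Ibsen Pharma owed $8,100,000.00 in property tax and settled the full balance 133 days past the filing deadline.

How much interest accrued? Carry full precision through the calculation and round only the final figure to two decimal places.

$163,205.32

Interest: $8,100,000.00 × ((1 + 0.00015)^133 − 1) = $8,100,000.00 × 0.02014880… = $163,205.3204…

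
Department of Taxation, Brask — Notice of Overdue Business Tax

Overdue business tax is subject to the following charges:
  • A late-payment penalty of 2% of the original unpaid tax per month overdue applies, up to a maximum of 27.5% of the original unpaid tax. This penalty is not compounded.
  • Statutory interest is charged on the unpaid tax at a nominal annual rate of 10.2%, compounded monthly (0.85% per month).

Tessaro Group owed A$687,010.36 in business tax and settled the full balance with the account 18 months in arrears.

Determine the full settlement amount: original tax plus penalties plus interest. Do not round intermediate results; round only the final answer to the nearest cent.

A$989,000.70

Penalty (uncapped): 18 × 2% × A$687,010.36 = A$247,323.73…; cap = 27.5% × A$687,010.36 = A$188,927.85… → penalty = A$188,927.85…
Interest: A$687,010.36 × ((1 + 0.0085)^18 − 1) = A$687,010.36 × 0.1645717… = A$113,062.4881…
Total = A$687,010.36 + A$188,927.8490 + A$113,062.4881… = A$989,000.70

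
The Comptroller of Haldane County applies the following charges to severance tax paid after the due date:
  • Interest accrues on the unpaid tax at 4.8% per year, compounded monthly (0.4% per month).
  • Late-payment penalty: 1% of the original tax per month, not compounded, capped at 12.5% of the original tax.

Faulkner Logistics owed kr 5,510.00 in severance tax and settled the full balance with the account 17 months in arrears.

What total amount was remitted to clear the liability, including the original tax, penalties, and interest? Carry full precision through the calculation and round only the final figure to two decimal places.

kr 6,585.66

Penalty (uncapped): 17 × 1% × kr 5,510.00 = kr 936.70; cap = 12.5% × kr 5,510.00 = kr 688.75 → penalty = kr 688.75
Interest: kr 5,510.00 × ((1 + 0.004)^17 − 1) = kr 5,510.00 × 0.0702201… = kr 386.9129…
Total = kr 5,510.00 + kr 688.7500 + kr 386.9129… = kr 6,585.66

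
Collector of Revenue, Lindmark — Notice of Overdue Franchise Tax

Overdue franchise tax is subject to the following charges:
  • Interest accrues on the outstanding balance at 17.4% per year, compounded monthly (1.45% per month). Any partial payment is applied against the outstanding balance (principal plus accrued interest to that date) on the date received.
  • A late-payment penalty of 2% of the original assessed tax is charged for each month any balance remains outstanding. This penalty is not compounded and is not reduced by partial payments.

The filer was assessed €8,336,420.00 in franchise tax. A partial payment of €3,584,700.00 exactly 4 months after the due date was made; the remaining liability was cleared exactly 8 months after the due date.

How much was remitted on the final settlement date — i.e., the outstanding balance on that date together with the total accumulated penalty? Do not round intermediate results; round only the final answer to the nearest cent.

€6,890,619.17

Balance at month 4: €8,336,420.0000 × (1 + 0.0145)^4 = €8,830,550.7808…
After €3,584,700.00 payment: €8,830,550.7808… − €3,584,700.00 = €5,245,850.7808…
Balance at month 8: €5,245,850.7808… × (1 + 0.0145)^4 = €5,556,791.9693…
Penalty: 8 × 2% × €8,336,420.00 = €1,333,827.20
Final settlement = outstanding balance + penalty = €5,556,791.9693… + €1,333,827.20 = €6,890,619.17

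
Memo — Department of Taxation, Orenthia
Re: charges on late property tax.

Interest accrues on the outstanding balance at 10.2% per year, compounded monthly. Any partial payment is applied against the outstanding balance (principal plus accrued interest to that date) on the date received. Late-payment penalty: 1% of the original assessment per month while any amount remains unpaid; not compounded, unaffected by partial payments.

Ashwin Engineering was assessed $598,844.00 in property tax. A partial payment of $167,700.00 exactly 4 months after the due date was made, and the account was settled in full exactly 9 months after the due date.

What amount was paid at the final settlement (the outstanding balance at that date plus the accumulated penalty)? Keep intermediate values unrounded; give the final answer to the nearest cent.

$525,190.96

Monthly rate = 10.2% ÷ 12 = 0.85%
Balance at month 4: $598,844.0000 × (1 + 0.0085)^4 = $619,465.7691…
After $167,700.00 payment: $619,465.7691… − $167,700.00 = $451,765.7691…
Balance at month 9: $451,765.7691… × (1 + 0.0085)^5 = $471,295.0012…
Penalty: 9 × 1% × $598,844.00 = $53,895.96
Final settlement = outstanding balance + penalty = $471,295.0012… + $53,895.96 = $525,190.96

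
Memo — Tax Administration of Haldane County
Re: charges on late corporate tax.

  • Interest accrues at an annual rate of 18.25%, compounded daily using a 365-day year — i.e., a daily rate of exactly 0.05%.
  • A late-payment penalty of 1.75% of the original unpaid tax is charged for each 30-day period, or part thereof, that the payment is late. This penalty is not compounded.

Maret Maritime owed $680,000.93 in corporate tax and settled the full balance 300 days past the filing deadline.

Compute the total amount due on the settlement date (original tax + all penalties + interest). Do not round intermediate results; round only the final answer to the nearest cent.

$909,018.91

Penalty periods: ⌈300/30⌉ = 10; penalty = 10 × 1.75% × $680,000.93 = $119,000.16…
Interest: $680,000.93 × ((1 + 0.0005)^300 − 1) = $680,000.93 × 0.16179069… = $110,017.8192…
Total = $680,000.93 + $119,000.1628… + $110,017.8192… = $909,018.91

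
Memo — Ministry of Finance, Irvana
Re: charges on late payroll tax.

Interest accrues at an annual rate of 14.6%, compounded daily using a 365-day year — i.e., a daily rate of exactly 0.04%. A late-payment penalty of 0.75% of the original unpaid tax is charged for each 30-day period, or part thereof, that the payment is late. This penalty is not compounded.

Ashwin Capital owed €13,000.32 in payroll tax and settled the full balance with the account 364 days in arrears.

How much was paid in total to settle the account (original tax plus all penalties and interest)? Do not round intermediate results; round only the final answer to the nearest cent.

€16,305.00

Penalty periods: ⌈364/30⌉ = 13; penalty = 13 × 0.75% × €13,000.32 = €1,267.53…
Interest: €13,000.32 × ((1 + 0.0004)^364 − 1) = €13,000.32 × 0.15669973… = €2,037.1466…
Total = €13,000.32 + €1,267.5312 + €2,037.1466… = €16,305.00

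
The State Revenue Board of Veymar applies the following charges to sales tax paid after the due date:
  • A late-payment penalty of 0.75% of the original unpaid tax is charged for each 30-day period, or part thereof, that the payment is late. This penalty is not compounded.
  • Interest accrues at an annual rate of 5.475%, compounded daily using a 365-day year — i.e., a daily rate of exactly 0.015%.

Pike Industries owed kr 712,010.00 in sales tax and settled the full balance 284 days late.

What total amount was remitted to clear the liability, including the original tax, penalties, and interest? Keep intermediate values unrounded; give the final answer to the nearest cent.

kr 796,395.34

Penalty periods: ⌈284/30⌉ = 10; penalty = 10 × 0.75% × kr 712,010.00 = kr 53,400.75
Interest: kr 712,010.00 × ((1 + 0.00015)^284 − 1) = kr 712,010.00 × 0.04351707… = kr 30,984.5886…
Total = kr 712,010.00 + kr 53,400.7500 + kr 30,984.5886… = kr 796,395.34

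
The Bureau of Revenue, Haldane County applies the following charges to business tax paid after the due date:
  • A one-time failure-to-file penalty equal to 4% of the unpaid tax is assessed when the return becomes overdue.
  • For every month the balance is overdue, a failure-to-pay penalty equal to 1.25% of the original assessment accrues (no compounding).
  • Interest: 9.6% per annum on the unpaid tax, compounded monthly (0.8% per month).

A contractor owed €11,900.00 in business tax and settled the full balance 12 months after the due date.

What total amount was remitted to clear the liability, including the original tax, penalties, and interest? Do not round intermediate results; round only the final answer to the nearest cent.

€15,355.03

Failure-to-file penalty: 4% × €11,900.00 = €476.00
Failure-to-pay penalty = 1.25% × €11,900.00 × 12 mo = €1,785.00
Interest: €11,900.00 × ((1 + 0.008)^12 − 1) = €11,900.00 × 0.1003387… = €1,194.0305…
Total = €11,900.00 + €2,261.0000 + €1,194.0305… = €15,355.03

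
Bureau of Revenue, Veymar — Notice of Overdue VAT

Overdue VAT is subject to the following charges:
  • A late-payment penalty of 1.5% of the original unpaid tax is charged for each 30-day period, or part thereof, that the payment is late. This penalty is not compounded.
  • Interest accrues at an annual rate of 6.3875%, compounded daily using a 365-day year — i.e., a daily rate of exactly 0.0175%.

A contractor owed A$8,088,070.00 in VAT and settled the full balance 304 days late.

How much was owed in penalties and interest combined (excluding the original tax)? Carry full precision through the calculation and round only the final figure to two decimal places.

A$1,776,428.46

Penalty periods: ⌈304/30⌉ = 11; penalty = 11 × 1.5% × A$8,088,070.00 = A$1,334,531.55
Interest: A$8,088,070.00 × ((1 + 0.000175)^304 − 1) = A$8,088,070.00 × 0.05463564… = A$441,896.9081…
Penalties + interest = A$1,334,531.5500 + A$441,896.9081… = A$1,776,428.46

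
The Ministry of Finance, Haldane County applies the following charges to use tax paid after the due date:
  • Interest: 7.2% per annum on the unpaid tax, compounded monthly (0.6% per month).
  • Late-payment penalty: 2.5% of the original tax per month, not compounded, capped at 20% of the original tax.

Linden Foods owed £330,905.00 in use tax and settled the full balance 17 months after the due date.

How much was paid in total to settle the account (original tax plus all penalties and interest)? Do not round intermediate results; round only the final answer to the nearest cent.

£432,508.06

Penalty (uncapped): 17 × 2.5% × £330,905.00 = £140,634.63…; cap = 20% × £330,905.00 = £66,181.00 → penalty = £66,181.00
Interest: £330,905.00 × ((1 + 0.006)^17 − 1) = £330,905.00 × 0.1070460… = £35,422.0610…
Total = £330,905.00 + £66,181.0000 + £35,422.0610… = £432,508.06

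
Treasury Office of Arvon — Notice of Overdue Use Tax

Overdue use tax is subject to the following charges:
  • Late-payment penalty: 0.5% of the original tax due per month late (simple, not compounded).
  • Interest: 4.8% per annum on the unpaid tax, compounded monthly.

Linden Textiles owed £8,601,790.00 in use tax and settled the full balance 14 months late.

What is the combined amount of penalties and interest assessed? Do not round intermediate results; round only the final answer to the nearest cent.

Late-payment penalty: 14 × 0.5% × £8,601,790.00 = £602,125.30
Interest (4.8%/yr ÷ 12 = 0.4%/month): £8,601,790.00 × ((1 + 0.004)^14 − 1) = £494,427.0555…
Penalties + interest = £602,125.3000 + £494,427.0555… = £1,096,552.36

£1,096,552.36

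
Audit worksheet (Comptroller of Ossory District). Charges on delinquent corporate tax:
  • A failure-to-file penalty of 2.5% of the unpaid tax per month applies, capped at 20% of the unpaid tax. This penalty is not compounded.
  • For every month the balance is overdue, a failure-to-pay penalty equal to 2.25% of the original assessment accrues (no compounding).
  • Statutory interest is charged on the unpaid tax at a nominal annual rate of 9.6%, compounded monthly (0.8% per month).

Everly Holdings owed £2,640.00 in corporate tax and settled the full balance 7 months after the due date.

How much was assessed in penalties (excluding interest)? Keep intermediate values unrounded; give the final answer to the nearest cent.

Failure-to-file: 7 × 2.5% × £2,640.00 = £462.00 (under the 20% cap)
Failure-to-pay penalty: 7 × 2.25% × £2,640.00 = £415.80
Total penalty = £462.00 + £415.80 = £877.80

£877.80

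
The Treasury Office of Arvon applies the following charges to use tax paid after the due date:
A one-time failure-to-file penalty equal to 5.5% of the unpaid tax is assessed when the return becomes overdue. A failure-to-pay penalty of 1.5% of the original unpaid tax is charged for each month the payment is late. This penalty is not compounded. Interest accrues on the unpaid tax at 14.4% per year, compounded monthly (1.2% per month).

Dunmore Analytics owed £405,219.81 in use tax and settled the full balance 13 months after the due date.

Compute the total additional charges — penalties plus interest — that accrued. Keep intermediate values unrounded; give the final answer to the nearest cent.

£169,277.07

Failure-to-file penalty: 5.5% × £405,219.81 = £22,287.09…
Failure-to-pay penalty = 1.5% × £405,219.81 × 13 mo = £79,017.86…
Interest: £405,219.81 × ((1 + 0.012)^13 − 1) = £405,219.81 × 0.1677414… = £67,972.1219…
Penalties + interest = £101,304.9525 + £67,972.1219… = £169,277.07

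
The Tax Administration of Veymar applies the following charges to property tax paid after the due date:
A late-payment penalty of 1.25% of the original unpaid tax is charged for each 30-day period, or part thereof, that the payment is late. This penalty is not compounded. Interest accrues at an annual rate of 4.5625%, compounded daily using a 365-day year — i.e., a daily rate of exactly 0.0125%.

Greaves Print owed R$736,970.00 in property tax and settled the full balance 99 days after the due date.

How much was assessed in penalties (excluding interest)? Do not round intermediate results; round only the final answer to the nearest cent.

Penalty periods: ⌈99/30⌉ = 4; penalty = 4 × 1.25% × R$736,970.00 = R$36,848.50

R$36,848.50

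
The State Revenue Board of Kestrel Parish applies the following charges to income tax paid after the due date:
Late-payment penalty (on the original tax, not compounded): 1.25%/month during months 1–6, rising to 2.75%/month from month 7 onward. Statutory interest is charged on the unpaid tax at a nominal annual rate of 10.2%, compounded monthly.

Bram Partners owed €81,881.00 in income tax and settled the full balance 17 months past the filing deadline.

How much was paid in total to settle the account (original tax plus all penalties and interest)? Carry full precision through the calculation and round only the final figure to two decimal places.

€125,462.68

Penalty, months 1–6: 6 × 1.25% × €81,881.00 = €6,141.08…
Penalty, months 7–17: 11 × 2.75% × €81,881.00 = €24,769.00…
Interest (10.2%/yr ÷ 12 = 0.85%/month): €81,881.00 × ((1 + 0.0085)^17 − 1) = €12,671.6013…
Total = €81,881.00 + €30,910.0775 + €12,671.6013… = €125,462.68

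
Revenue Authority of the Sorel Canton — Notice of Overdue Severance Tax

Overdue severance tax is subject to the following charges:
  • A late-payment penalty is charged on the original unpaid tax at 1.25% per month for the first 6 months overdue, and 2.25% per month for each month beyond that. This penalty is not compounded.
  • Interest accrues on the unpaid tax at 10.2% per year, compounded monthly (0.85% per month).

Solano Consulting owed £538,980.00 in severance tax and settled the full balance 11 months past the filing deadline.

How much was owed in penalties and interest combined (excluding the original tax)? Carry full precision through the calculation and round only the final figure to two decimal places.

Penalty, months 1–6: 6 × 1.25% × £538,980.00 = £40,423.50
Penalty, months 7–11: 5 × 2.25% × £538,980.00 = £60,635.25
Interest: £538,980.00 × ((1 + 0.0085)^11 − 1) = £538,980.00 × 0.0975768… = £52,591.9566…
Penalties + interest = £101,058.7500 + £52,591.9566… = £153,650.71

£153,650.71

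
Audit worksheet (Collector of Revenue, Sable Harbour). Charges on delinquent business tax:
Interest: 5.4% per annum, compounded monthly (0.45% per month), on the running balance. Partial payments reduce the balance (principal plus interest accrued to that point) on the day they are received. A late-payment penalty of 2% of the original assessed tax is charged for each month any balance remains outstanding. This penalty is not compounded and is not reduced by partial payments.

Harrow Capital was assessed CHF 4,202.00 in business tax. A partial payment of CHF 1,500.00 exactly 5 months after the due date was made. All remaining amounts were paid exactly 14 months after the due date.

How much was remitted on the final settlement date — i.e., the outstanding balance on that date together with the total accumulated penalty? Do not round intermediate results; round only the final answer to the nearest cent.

CHF 4,089.32

Balance at month 5: CHF 4,202.0000 × (1 + 0.0045)^5 = CHF 4,297.3997…
After CHF 1,500.00 payment: CHF 4,297.3997… − CHF 1,500.00 = CHF 2,797.3997…
Balance at month 14: CHF 2,797.3997… × (1 + 0.0045)^9 = CHF 2,912.7553…
Penalty: 14 × 2% × CHF 4,202.00 = CHF 1,176.56
Final settlement = outstanding balance + penalty = CHF 2,912.7553… + CHF 1,176.56 = CHF 4,089.32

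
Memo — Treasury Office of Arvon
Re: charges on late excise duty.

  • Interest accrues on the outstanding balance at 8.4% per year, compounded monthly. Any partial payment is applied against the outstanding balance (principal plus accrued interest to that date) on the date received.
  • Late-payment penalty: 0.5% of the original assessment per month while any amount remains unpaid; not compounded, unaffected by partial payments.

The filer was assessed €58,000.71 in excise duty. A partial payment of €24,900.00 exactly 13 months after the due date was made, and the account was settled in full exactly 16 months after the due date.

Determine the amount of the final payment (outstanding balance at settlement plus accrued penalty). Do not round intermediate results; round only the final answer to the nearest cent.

€44,062.72

Monthly rate = 8.4% ÷ 12 = 0.7%
Balance at month 13: €58,000.7100 × (1 + 0.007)^13 = €63,506.2439…
After €24,900.00 payment: €63,506.2439… − €24,900.00 = €38,606.2439…
Balance at month 16: €38,606.2439… × (1 + 0.007)^3 = €39,422.6634…
Penalty: 16 × 0.5% × €58,000.71 = €4,640.06…
Final settlement = outstanding balance + penalty = €39,422.6634… + €4,640.06… = €44,062.72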